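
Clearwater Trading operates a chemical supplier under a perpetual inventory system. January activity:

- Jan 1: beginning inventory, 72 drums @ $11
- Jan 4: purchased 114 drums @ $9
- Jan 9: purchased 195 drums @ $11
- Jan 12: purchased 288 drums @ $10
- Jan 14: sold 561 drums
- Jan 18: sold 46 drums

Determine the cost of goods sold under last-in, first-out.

Jan 14, 561 sold [LIFO — newest first]: 288 @ $10 + 195 @ $11 + 78 @ $9 = $5,727
Jan 18, 46 sold [LIFO — newest first]: 36 @ $9 + 10 @ $11 = $434
Total COGS = $5,727 + $434 = $6,161
Ending inventory: 62 @ $11 = $682

COGS = $6,161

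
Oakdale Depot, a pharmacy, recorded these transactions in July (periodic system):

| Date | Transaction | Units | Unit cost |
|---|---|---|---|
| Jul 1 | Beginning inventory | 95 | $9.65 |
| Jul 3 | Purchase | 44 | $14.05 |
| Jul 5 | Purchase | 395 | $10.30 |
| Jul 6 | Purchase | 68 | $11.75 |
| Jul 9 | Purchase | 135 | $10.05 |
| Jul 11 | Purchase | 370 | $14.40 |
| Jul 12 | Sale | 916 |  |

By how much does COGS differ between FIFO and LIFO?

FIFO COGS: 95 @ $9.65 + 44 @ $14.05 + 395 @ $10.30 + 68 @ $11.75 + 135 @ $10.05 + 179 @ $14.40 = $10,336.80
LIFO COGS: 370 @ $14.40 + 135 @ $10.05 + 68 @ $11.75 + 343 @ $10.30 = $11,016.65
Difference = |$10,336.80 − $11,016.65| = $679.85

$679.85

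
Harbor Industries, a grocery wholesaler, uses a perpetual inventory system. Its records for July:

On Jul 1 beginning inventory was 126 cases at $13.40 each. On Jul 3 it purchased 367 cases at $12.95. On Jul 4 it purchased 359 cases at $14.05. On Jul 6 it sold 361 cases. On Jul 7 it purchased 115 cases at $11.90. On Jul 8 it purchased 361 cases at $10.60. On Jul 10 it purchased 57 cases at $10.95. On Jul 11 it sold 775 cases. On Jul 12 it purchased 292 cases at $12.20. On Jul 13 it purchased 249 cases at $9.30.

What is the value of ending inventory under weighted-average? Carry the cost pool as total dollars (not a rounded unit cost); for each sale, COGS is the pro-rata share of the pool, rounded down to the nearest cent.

After Jul 1: 126 on hand, pool $1,688.40 (≈ $13.4000 each)
After Jul 3: 493 on hand, pool $6,441.05 (≈ $13.0650 each)
After Jul 4: 852 on hand, pool $11,485.00 (≈ $13.4800 each)
Jul 6, sell 361: 361/852 × $11,485.00 → $4,866.29
After Jul 7: 606 on hand, pool $7,987.21 (≈ $13.1802 each)
After Jul 8: 967 on hand, pool $11,813.81 (≈ $12.2170 each)
After Jul 10: 1024 on hand, pool $12,437.96 (≈ $12.1464 each)
Jul 11, sell 775: 775/1024 × $12,437.96 → $9,413.49
After Jul 12: 541 on hand, pool $6,586.87 (≈ $12.1754 each)
After Jul 13: 790 on hand, pool $8,902.57 (≈ $11.2691 each)
Total COGS = $4,866.29 + $9,413.49 = $14,279.78
Ending inventory (cost pool remaining) = $8,902.57

Ending inventory = $8,902.57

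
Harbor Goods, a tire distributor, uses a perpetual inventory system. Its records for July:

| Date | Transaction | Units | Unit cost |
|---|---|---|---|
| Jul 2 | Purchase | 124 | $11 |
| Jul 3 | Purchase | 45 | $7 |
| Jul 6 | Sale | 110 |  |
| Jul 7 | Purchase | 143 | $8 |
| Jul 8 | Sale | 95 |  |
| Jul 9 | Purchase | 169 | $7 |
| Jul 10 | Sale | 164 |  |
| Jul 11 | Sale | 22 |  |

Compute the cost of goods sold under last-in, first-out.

COGS = $3,109

Jul 6, 110 sold [LIFO — newest first]: 45 @ $7 + 65 @ $11 = $1,030
Jul 8, 95 sold [LIFO — newest first]: 95 @ $8 = $760
Jul 10, 164 sold [LIFO — newest first]: 164 @ $7 = $1,148
Jul 11, 22 sold [LIFO — newest first]: 5 @ $7 + 17 @ $8 = $171
Total COGS = $1,030 + $760 + $1,148 + $171 = $3,109
Ending inventory: 59 @ $11 + 31 @ $8 = $897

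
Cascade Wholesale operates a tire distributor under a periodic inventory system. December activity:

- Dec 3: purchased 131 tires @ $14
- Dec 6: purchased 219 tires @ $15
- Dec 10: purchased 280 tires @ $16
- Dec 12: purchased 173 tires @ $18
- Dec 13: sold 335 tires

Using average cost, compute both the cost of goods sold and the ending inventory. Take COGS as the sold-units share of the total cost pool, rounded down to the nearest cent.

Dec 13, sell 335: 335/803 × $12,713.00 → $5,303.67
Ending inventory (cost pool remaining) = $7,409.33
Check: goods available $12,713.00 = COGS $5,303.67 + ending $7,409.33

COGS = $5,303.67; ending inventory = $7,409.33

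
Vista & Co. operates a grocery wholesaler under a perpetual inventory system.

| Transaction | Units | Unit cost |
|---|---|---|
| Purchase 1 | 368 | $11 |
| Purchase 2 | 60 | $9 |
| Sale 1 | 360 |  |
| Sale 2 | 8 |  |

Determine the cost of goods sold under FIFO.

Sale 1 (360) [FIFO — oldest first]: 360 @ $11 = $3,960
Sale 2 (8) [FIFO — oldest first]: 8 @ $11 = $88
Total COGS = $3,960 + $88 = $4,048
Ending inventory: 60 @ $9 = $540

COGS = $4,048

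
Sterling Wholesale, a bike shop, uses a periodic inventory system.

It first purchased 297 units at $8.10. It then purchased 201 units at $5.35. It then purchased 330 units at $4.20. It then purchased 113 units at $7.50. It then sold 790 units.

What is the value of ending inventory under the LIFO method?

Ending inventory = $1,223.10

Sale 1 (790) [LIFO — newest first]: 113 @ $7.50 + 330 @ $4.20 + 201 @ $5.35 + 146 @ $8.10 = $4,491.45
Ending inventory: 151 @ $8.10 = $1,223.10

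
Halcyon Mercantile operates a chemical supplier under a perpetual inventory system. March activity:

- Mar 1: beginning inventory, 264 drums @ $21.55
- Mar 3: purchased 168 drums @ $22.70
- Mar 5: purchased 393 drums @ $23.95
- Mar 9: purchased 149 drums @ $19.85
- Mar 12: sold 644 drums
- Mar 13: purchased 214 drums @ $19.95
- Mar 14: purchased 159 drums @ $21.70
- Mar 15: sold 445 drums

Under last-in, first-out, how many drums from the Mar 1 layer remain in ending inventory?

Mar 12, 644 sold [LIFO — newest first]: 149 @ $19.85 + 393 @ $23.95 + 102 @ $22.70 = $14,685.40
Mar 15, 445 sold [LIFO — newest first]: 159 @ $21.70 + 214 @ $19.95 + 66 @ $22.70 + 6 @ $21.55 = $9,347.10
Total COGS = $14,685.40 + $9,347.10 = $24,032.50
Ending inventory: 258 @ $21.55 = $5,559.90

258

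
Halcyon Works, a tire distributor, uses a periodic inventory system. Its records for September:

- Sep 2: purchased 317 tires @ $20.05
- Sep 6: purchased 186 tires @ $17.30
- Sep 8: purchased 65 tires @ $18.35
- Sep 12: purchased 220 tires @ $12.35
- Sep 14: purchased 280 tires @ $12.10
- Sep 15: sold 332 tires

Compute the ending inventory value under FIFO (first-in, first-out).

Sep 15, 332 sold [FIFO — oldest first]: 317 @ $20.05 + 15 @ $17.30 = $6,615.35
Ending inventory: 171 @ $17.30 + 65 @ $18.35 + 220 @ $12.35 + 280 @ $12.10 = $10,256.05
Check: goods available $16,871.40 = COGS $6,615.35 + ending $10,256.05

Ending inventory = $10,256.05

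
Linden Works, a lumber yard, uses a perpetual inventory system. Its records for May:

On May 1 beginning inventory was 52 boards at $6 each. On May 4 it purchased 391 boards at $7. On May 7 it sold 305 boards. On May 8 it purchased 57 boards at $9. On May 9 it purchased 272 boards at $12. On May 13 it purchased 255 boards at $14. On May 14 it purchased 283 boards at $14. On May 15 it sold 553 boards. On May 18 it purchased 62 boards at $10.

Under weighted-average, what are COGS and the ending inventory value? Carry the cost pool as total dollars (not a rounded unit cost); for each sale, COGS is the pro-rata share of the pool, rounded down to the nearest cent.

COGS = $8,844.58; ending inventory = $6,133.42

After May 1: 52 on hand, pool $312.00 (≈ $6.0000 each)
After May 4: 443 on hand, pool $3,049.00 (≈ $6.8826 each)
May 7, sell 305: 305/443 × $3,049.00 → $2,099.19
After May 8: 195 on hand, pool $1,462.81 (≈ $7.5016 each)
After May 9: 467 on hand, pool $4,726.81 (≈ $10.1216 each)
After May 13: 722 on hand, pool $8,296.81 (≈ $11.4914 each)
After May 14: 1005 on hand, pool $12,258.81 (≈ $12.1978 each)
May 15, sell 553: 553/1005 × $12,258.81 → $6,745.39
After May 18: 514 on hand, pool $6,133.42 (≈ $11.9327 each)
Total COGS = $2,099.19 + $6,745.39 = $8,844.58
Ending inventory (cost pool remaining) = $6,133.42
Check: goods available $14,978.00 = COGS $8,844.58 + ending $6,133.42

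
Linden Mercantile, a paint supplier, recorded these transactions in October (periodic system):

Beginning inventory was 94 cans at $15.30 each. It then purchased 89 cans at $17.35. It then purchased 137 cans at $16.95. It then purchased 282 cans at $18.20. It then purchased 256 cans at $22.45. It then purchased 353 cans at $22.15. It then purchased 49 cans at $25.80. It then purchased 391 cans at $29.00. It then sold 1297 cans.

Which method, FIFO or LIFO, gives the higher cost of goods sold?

LIFO

FIFO COGS: 94 @ $15.30 + 89 @ $17.35 + 137 @ $16.95 + 282 @ $18.20 + 256 @ $22.45 + 353 @ $22.15 + 49 @ $25.80 + 37 @ $29.00 = $26,340.25
LIFO COGS: 391 @ $29.00 + 49 @ $25.80 + 353 @ $22.15 + 256 @ $22.45 + 248 @ $18.20 = $30,682.95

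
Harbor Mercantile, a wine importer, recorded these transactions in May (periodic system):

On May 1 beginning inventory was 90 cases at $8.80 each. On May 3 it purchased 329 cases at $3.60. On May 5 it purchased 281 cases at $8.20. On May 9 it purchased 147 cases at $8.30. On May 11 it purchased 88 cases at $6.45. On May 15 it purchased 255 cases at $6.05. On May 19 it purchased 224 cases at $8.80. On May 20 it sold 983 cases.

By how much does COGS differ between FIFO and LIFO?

FIFO COGS: 90 @ $8.80 + 329 @ $3.60 + 281 @ $8.20 + 147 @ $8.30 + 88 @ $6.45 + 48 @ $6.05 = $6,358.70
LIFO COGS: 224 @ $8.80 + 255 @ $6.05 + 88 @ $6.45 + 147 @ $8.30 + 269 @ $8.20 = $7,507.45
Difference = |$6,358.70 − $7,507.45| = $1,148.75

$1,148.75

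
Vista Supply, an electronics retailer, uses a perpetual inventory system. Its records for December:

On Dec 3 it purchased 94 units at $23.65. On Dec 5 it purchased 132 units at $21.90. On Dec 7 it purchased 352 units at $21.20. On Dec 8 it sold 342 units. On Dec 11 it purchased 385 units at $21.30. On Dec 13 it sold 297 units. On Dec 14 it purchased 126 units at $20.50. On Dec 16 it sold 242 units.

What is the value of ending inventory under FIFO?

Ending inventory = $4,329.60

Dec 8, 342 sold [FIFO — oldest first]: 94 @ $23.65 + 132 @ $21.90 + 116 @ $21.20 = $7,573.10
Dec 13, 297 sold [FIFO — oldest first]: 236 @ $21.20 + 61 @ $21.30 = $6,302.50
Dec 16, 242 sold [FIFO — oldest first]: 242 @ $21.30 = $5,154.60
Total COGS = $7,573.10 + $6,302.50 + $5,154.60 = $19,030.20
Ending inventory: 82 @ $21.30 + 126 @ $20.50 = $4,329.60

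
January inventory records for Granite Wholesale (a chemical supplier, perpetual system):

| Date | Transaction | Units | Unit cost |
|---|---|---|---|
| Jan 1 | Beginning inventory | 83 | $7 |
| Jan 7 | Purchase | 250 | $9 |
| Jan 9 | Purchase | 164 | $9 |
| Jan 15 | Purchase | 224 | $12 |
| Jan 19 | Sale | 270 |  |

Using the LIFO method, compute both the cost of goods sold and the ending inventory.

COGS = $3,102; ending inventory = $3,893

Jan 19, 270 sold [LIFO — newest first]: 224 @ $12 + 46 @ $9 = $3,102
Ending inventory: 83 @ $7 + 250 @ $9 + 118 @ $9 = $3,893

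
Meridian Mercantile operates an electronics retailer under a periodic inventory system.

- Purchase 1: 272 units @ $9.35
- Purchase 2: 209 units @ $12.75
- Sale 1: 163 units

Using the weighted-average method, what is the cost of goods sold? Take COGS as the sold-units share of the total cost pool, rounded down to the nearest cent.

Sale 1, sell 163: 163/481 × $5,207.95 → $1,764.85
Ending inventory (cost pool remaining) = $3,443.10

COGS = $1,764.85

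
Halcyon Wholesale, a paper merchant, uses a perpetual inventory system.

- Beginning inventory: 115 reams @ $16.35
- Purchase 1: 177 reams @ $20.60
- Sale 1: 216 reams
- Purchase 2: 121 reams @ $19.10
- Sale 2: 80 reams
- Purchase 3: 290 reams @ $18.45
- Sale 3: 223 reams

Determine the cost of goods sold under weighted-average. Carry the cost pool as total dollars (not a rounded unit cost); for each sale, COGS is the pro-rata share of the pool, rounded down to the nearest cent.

COGS = $9,762.40

After Beginning: 115 on hand, pool $1,880.25 (≈ $16.3500 each)
After Purchase 1: 292 on hand, pool $5,526.45 (≈ $18.9262 each)
Sale 1, sell 216: 216/292 × $5,526.45 → $4,088.05
After Purchase 2: 197 on hand, pool $3,749.50 (≈ $19.0330 each)
Sale 2, sell 80: 80/197 × $3,749.50 → $1,522.63
After Purchase 3: 407 on hand, pool $7,577.37 (≈ $18.6176 each)
Sale 3, sell 223: 223/407 × $7,577.37 → $4,151.72
Total COGS = $4,088.05 + $1,522.63 + $4,151.72 = $9,762.40
Ending inventory (cost pool remaining) = $3,425.65
Check: goods available $13,188.05 = COGS $9,762.40 + ending $3,425.65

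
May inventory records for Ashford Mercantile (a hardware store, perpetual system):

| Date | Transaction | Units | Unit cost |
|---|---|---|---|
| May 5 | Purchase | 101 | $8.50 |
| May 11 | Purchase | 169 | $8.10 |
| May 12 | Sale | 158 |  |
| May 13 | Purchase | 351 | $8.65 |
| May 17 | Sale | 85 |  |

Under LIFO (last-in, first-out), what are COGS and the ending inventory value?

May 12, 158 sold [LIFO — newest first]: 158 @ $8.10 = $1,279.80
May 17, 85 sold [LIFO — newest first]: 85 @ $8.65 = $735.25
Total COGS = $1,279.80 + $735.25 = $2,015.05
Ending inventory: 101 @ $8.50 + 11 @ $8.10 + 266 @ $8.65 = $3,248.50

COGS = $2,015.05; ending inventory = $3,248.50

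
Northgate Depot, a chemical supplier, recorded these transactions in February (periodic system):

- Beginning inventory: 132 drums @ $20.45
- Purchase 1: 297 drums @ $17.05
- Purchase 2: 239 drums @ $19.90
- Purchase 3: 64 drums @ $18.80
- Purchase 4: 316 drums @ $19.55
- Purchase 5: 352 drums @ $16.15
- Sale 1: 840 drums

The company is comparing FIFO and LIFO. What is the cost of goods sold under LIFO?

COGS = $15,215.00

FIFO COGS: 132 @ $20.45 + 297 @ $17.05 + 239 @ $19.90 + 64 @ $18.80 + 108 @ $19.55 = $15,833.95
LIFO COGS: 352 @ $16.15 + 316 @ $19.55 + 64 @ $18.80 + 108 @ $19.90 = $15,215.00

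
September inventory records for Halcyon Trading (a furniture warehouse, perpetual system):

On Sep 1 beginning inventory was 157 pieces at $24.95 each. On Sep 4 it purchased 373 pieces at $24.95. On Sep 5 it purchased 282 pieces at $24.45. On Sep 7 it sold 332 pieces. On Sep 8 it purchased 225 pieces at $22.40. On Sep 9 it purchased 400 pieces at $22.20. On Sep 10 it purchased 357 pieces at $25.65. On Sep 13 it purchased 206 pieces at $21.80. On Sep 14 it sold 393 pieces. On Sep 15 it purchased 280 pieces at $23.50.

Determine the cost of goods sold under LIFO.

Sep 7, 332 sold [LIFO — newest first]: 282 @ $24.45 + 50 @ $24.95 = $8,142.40
Sep 14, 393 sold [LIFO — newest first]: 206 @ $21.80 + 187 @ $25.65 = $9,287.35
Total COGS = $8,142.40 + $9,287.35 = $17,429.75
Ending inventory: 157 @ $24.95 + 323 @ $24.95 + 225 @ $22.40 + 400 @ $22.20 + 170 @ $25.65 + 280 @ $23.50 = $36,836.50
Check: goods available $54,266.25 = COGS $17,429.75 + ending $36,836.50

COGS = $17,429.75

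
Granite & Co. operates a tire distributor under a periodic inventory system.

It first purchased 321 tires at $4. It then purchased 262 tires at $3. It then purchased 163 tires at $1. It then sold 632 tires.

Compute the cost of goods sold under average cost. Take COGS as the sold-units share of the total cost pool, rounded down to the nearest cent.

Sale 1, sell 632: 632/746 × $2,233.00 → $1,891.76
Ending inventory (cost pool remaining) = $341.24
Check: goods available $2,233.00 = COGS $1,891.76 + ending $341.24

COGS = $1,891.76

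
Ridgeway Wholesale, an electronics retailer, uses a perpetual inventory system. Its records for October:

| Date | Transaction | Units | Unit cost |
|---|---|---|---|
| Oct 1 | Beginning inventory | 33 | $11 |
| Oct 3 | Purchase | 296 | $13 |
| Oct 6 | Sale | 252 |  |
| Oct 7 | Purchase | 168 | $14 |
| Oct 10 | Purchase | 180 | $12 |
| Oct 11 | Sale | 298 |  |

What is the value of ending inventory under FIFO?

Ending inventory = $1,524

Oct 6, 252 sold [FIFO — oldest first]: 33 @ $11 + 219 @ $13 = $3,210
Oct 11, 298 sold [FIFO — oldest first]: 77 @ $13 + 168 @ $14 + 53 @ $12 = $3,989
Total COGS = $3,210 + $3,989 = $7,199
Ending inventory: 127 @ $12 = $1,524
Check: goods available $8,723 = COGS $7,199 + ending $1,524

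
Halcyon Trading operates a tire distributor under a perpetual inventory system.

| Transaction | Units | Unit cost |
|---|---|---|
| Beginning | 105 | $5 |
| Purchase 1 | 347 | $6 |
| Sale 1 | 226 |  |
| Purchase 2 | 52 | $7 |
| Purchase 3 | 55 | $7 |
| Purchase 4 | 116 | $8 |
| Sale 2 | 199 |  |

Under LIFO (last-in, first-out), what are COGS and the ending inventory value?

COGS = $2,865; ending inventory = $1,419

Sale 1 (226) [LIFO — newest first]: 226 @ $6 = $1,356
Sale 2 (199) [LIFO — newest first]: 116 @ $8 + 55 @ $7 + 28 @ $7 = $1,509
Total COGS = $1,356 + $1,509 = $2,865
Ending inventory: 105 @ $5 + 121 @ $6 + 24 @ $7 = $1,419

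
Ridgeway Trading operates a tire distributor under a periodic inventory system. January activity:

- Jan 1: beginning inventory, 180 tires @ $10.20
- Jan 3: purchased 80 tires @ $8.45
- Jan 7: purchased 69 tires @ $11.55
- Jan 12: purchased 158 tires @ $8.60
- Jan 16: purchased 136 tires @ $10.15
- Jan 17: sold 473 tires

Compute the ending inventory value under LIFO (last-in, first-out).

Jan 17, 473 sold [LIFO — newest first]: 136 @ $10.15 + 158 @ $8.60 + 69 @ $11.55 + 80 @ $8.45 + 30 @ $10.20 = $4,518.15
Ending inventory: 150 @ $10.20 = $1,530.00

Ending inventory = $1,530.00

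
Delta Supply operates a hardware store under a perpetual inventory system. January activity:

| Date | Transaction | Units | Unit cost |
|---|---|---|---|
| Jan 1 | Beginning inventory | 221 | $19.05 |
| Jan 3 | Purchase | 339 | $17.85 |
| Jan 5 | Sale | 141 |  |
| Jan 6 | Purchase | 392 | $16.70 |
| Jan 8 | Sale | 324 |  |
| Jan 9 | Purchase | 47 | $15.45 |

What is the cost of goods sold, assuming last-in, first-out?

Jan 5, 141 sold [LIFO — newest first]: 141 @ $17.85 = $2,516.85
Jan 8, 324 sold [LIFO — newest first]: 324 @ $16.70 = $5,410.80
Total COGS = $2,516.85 + $5,410.80 = $7,927.65
Ending inventory: 221 @ $19.05 + 198 @ $17.85 + 68 @ $16.70 + 47 @ $15.45 = $9,606.10
Check: goods available $17,533.75 = COGS $7,927.65 + ending $9,606.10

COGS = $7,927.65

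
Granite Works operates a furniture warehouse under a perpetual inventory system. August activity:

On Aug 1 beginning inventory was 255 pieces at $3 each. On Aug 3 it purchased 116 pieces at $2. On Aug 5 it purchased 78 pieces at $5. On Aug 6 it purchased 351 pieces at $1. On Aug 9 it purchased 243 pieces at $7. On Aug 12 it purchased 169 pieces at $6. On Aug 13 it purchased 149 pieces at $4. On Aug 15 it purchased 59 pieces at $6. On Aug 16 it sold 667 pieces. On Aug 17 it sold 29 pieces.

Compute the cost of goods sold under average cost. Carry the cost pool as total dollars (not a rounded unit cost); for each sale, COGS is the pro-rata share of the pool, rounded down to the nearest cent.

After Aug 1: 255 on hand, pool $765.00 (≈ $3.0000 each)
After Aug 3: 371 on hand, pool $997.00 (≈ $2.6873 each)
After Aug 5: 449 on hand, pool $1,387.00 (≈ $3.0891 each)
After Aug 6: 800 on hand, pool $1,738.00 (≈ $2.1725 each)
After Aug 9: 1043 on hand, pool $3,439.00 (≈ $3.2972 each)
After Aug 12: 1212 on hand, pool $4,453.00 (≈ $3.6741 each)
After Aug 13: 1361 on hand, pool $5,049.00 (≈ $3.7098 each)
After Aug 15: 1420 on hand, pool $5,403.00 (≈ $3.8049 each)
Aug 16, sell 667: 667/1420 × $5,403.00 → $2,537.88
Aug 17, sell 29: 29/753 × $2,865.12 → $110.34
Total COGS = $2,537.88 + $110.34 = $2,648.22
Ending inventory (cost pool remaining) = $2,754.78

COGS = $2,648.22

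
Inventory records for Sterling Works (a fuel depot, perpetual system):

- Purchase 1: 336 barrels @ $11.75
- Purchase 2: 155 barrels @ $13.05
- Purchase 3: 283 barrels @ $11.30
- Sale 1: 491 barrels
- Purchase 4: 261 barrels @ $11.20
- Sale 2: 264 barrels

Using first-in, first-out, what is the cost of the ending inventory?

Ending inventory = $3,137.90

Sale 1 (491) [FIFO — oldest first]: 336 @ $11.75 + 155 @ $13.05 = $5,970.75
Sale 2 (264) [FIFO — oldest first]: 264 @ $11.30 = $2,983.20
Total COGS = $5,970.75 + $2,983.20 = $8,953.95
Ending inventory: 19 @ $11.30 + 261 @ $11.20 = $3,137.90
Check: goods available $12,091.85 = COGS $8,953.95 + ending $3,137.90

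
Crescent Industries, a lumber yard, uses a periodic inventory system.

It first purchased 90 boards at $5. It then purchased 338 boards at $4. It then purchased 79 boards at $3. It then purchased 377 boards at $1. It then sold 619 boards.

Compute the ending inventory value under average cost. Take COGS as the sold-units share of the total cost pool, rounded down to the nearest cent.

Sale 1, sell 619: 619/884 × $2,416.00 → $1,691.74
Ending inventory (cost pool remaining) = $724.26

Ending inventory = $724.26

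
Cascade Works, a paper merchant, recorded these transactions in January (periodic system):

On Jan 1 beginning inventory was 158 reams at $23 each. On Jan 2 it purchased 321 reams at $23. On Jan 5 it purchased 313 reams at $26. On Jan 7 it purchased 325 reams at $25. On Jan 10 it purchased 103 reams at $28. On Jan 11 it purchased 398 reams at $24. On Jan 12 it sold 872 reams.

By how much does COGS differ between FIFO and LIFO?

FIFO COGS: 158 @ $23 + 321 @ $23 + 313 @ $26 + 80 @ $25 = $21,155
LIFO COGS: 398 @ $24 + 103 @ $28 + 325 @ $25 + 46 @ $26 = $21,757
Difference = |$21,155 − $21,757| = $602

$602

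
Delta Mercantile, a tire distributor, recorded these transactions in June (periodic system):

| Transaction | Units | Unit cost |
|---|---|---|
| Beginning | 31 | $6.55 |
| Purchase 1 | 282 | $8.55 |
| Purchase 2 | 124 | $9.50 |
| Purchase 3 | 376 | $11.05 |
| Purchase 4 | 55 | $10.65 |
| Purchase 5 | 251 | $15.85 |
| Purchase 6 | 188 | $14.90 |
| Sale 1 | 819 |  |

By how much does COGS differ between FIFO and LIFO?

$2,945.70

FIFO COGS: 31 @ $6.55 + 282 @ $8.55 + 124 @ $9.50 + 376 @ $11.05 + 6 @ $10.65 = $8,010.85
LIFO COGS: 188 @ $14.90 + 251 @ $15.85 + 55 @ $10.65 + 325 @ $11.05 = $10,956.55
Difference = |$8,010.85 − $10,956.55| = $2,945.70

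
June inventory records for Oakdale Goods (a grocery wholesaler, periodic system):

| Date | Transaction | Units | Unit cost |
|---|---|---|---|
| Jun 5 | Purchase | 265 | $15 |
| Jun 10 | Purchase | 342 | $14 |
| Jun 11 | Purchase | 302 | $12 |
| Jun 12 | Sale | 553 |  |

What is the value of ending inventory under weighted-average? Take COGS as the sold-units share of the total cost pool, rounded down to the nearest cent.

Jun 12, sell 553: 553/909 × $12,387.00 → $7,535.76
Ending inventory (cost pool remaining) = $4,851.24
Check: goods available $12,387.00 = COGS $7,535.76 + ending $4,851.24

Ending inventory = $4,851.24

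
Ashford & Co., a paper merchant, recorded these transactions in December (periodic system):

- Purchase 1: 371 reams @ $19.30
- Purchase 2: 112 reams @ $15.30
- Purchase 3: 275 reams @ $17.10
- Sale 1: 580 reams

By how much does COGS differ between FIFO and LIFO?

FIFO COGS: 371 @ $19.30 + 112 @ $15.30 + 97 @ $17.10 = $10,532.60
LIFO COGS: 275 @ $17.10 + 112 @ $15.30 + 193 @ $19.30 = $10,141.00
Difference = |$10,532.60 − $10,141.00| = $391.60

$391.60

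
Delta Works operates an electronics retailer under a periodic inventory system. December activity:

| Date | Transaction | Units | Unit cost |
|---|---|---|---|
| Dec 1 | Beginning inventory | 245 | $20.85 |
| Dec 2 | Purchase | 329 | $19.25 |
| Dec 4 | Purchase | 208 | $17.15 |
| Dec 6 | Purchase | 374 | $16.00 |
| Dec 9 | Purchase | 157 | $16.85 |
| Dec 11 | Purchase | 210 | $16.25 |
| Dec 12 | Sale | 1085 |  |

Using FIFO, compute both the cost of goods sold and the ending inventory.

COGS = $19,856.70; ending inventory = $7,193.95

Dec 12, 1085 sold [FIFO — oldest first]: 245 @ $20.85 + 329 @ $19.25 + 208 @ $17.15 + 303 @ $16.00 = $19,856.70
Ending inventory: 71 @ $16.00 + 157 @ $16.85 + 210 @ $16.25 = $7,193.95
Check: goods available $27,050.65 = COGS $19,856.70 + ending $7,193.95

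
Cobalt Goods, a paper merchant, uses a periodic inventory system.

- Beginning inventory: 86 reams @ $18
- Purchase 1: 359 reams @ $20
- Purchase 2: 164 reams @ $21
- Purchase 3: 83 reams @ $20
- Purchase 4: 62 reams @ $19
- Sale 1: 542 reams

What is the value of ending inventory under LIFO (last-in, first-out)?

Ending inventory = $4,068

Sale 1 (542) [LIFO — newest first]: 62 @ $19 + 83 @ $20 + 164 @ $21 + 233 @ $20 = $10,942
Ending inventory: 86 @ $18 + 126 @ $20 = $4,068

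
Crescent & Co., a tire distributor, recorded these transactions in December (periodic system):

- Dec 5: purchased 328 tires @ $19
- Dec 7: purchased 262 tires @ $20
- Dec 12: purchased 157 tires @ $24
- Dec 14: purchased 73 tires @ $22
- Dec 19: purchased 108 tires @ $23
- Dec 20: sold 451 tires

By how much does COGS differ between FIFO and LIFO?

FIFO COGS: 328 @ $19 + 123 @ $20 = $8,692
LIFO COGS: 108 @ $23 + 73 @ $22 + 157 @ $24 + 113 @ $20 = $10,118
Difference = |$8,692 − $10,118| = $1,426

$1,426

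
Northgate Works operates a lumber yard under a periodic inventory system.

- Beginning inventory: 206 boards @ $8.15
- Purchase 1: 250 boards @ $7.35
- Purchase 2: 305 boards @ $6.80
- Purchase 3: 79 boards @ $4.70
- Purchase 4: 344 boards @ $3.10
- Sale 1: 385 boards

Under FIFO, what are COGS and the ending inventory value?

COGS = $2,994.55; ending inventory = $4,033.55

Sale 1 (385) [FIFO — oldest first]: 206 @ $8.15 + 179 @ $7.35 = $2,994.55
Ending inventory: 71 @ $7.35 + 305 @ $6.80 + 79 @ $4.70 + 344 @ $3.10 = $4,033.55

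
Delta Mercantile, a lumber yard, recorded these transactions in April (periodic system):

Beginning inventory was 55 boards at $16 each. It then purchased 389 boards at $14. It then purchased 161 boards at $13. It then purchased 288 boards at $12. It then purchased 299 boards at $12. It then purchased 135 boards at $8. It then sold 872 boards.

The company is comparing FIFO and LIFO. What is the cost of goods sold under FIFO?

COGS = $11,623

FIFO COGS: 55 @ $16 + 389 @ $14 + 161 @ $13 + 267 @ $12 = $11,623
LIFO COGS: 135 @ $8 + 299 @ $12 + 288 @ $12 + 150 @ $13 = $10,074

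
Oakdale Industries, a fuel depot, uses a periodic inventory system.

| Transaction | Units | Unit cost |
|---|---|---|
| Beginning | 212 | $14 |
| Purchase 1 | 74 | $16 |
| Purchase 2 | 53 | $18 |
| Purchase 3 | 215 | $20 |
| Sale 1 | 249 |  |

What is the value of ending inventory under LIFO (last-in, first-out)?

Ending inventory = $4,494

Sale 1 (249) [LIFO — newest first]: 215 @ $20 + 34 @ $18 = $4,912
Ending inventory: 212 @ $14 + 74 @ $16 + 19 @ $18 = $4,494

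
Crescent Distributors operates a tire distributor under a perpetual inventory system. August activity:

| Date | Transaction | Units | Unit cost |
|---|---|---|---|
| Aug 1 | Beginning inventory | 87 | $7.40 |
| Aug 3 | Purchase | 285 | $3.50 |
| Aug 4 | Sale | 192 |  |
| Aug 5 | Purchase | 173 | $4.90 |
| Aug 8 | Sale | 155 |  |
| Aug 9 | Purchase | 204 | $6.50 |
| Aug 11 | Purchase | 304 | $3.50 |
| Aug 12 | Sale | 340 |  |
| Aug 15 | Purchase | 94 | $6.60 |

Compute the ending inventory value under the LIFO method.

Aug 4, 192 sold [LIFO — newest first]: 192 @ $3.50 = $672.00
Aug 8, 155 sold [LIFO — newest first]: 155 @ $4.90 = $759.50
Aug 12, 340 sold [LIFO — newest first]: 304 @ $3.50 + 36 @ $6.50 = $1,298.00
Total COGS = $672.00 + $759.50 + $1,298.00 = $2,729.50
Ending inventory: 87 @ $7.40 + 93 @ $3.50 + 18 @ $4.90 + 168 @ $6.50 + 94 @ $6.60 = $2,769.90
Check: goods available $5,499.40 = COGS $2,729.50 + ending $2,769.90

Ending inventory = $2,769.90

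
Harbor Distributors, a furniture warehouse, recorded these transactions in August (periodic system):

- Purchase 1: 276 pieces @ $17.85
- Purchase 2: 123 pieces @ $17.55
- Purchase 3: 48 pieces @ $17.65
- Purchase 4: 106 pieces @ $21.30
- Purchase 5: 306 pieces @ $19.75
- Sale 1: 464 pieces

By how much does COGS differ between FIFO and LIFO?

FIFO COGS: 276 @ $17.85 + 123 @ $17.55 + 48 @ $17.65 + 17 @ $21.30 = $8,294.55
LIFO COGS: 306 @ $19.75 + 106 @ $21.30 + 48 @ $17.65 + 4 @ $17.55 = $9,218.70
Difference = |$8,294.55 − $9,218.70| = $924.15

$924.15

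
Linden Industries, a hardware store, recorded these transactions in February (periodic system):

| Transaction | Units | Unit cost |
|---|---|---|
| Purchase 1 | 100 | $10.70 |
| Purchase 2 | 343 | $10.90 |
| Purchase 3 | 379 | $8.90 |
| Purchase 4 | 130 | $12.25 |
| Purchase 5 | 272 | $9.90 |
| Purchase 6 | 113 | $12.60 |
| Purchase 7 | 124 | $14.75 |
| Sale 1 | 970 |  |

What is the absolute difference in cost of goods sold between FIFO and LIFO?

$531.50

FIFO COGS: 100 @ $10.70 + 343 @ $10.90 + 379 @ $8.90 + 130 @ $12.25 + 18 @ $9.90 = $9,952.50
LIFO COGS: 124 @ $14.75 + 113 @ $12.60 + 272 @ $9.90 + 130 @ $12.25 + 331 @ $8.90 = $10,484.00
Difference = |$9,952.50 − $10,484.00| = $531.50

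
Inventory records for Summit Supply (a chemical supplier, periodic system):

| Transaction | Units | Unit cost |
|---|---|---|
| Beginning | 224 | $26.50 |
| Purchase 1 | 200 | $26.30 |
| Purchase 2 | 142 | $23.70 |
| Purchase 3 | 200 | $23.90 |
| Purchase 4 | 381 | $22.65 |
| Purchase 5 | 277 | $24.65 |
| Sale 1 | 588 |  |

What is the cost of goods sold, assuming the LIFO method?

Sale 1 (588) [LIFO — newest first]: 277 @ $24.65 + 311 @ $22.65 = $13,872.20
Ending inventory: 224 @ $26.50 + 200 @ $26.30 + 142 @ $23.70 + 200 @ $23.90 + 70 @ $22.65 = $20,926.90

COGS = $13,872.20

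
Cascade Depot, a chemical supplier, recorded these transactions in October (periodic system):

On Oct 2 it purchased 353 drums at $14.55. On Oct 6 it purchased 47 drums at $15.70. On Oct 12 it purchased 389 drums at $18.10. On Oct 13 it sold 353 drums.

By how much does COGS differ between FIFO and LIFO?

$1,253.15

FIFO COGS: 353 @ $14.55 = $5,136.15
LIFO COGS: 353 @ $18.10 = $6,389.30
Difference = |$5,136.15 − $6,389.30| = $1,253.15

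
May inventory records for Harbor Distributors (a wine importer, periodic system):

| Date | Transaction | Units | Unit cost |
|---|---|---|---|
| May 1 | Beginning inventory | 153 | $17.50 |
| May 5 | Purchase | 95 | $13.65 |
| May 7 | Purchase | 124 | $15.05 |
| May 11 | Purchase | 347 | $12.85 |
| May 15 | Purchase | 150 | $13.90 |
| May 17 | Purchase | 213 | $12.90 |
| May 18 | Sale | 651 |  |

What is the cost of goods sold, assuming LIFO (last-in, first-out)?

May 18, 651 sold [LIFO — newest first]: 213 @ $12.90 + 150 @ $13.90 + 288 @ $12.85 = $8,533.50
Ending inventory: 153 @ $17.50 + 95 @ $13.65 + 124 @ $15.05 + 59 @ $12.85 = $6,598.60
Check: goods available $15,132.10 = COGS $8,533.50 + ending $6,598.60

COGS = $8,533.50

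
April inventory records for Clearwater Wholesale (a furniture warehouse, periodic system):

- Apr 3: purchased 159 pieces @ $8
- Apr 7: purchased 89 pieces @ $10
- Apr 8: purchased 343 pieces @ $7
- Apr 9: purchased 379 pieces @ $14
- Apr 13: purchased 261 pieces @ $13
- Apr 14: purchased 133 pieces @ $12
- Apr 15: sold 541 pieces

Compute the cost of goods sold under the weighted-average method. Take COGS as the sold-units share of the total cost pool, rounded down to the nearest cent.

COGS = $5,893.09

Apr 15, sell 541: 541/1364 × $14,858.00 → $5,893.09
Ending inventory (cost pool remaining) = $8,964.91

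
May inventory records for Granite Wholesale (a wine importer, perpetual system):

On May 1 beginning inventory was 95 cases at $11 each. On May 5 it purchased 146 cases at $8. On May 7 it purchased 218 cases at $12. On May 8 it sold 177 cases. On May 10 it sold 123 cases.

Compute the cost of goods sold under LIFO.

May 8, 177 sold [LIFO — newest first]: 177 @ $12 = $2,124
May 10, 123 sold [LIFO — newest first]: 41 @ $12 + 82 @ $8 = $1,148
Total COGS = $2,124 + $1,148 = $3,272
Ending inventory: 95 @ $11 + 64 @ $8 = $1,557
Check: goods available $4,829 = COGS $3,272 + ending $1,557

COGS = $3,272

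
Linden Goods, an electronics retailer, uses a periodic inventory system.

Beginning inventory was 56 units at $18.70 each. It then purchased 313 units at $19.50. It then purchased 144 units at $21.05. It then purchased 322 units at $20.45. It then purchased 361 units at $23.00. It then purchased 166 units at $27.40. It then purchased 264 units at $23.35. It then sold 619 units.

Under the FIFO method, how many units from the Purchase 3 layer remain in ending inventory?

Sale 1 (619) [FIFO — oldest first]: 56 @ $18.70 + 313 @ $19.50 + 144 @ $21.05 + 106 @ $20.45 = $12,349.60
Ending inventory: 216 @ $20.45 + 361 @ $23.00 + 166 @ $27.40 + 264 @ $23.35 = $23,433.00
Check: goods available $35,782.60 = COGS $12,349.60 + ending $23,433.00

216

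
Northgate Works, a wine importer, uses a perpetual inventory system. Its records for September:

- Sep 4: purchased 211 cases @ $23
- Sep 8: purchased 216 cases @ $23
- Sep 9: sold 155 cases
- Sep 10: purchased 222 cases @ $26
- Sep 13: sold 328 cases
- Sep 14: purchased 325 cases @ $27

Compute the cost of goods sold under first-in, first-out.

Sep 9, 155 sold [FIFO — oldest first]: 155 @ $23 = $3,565
Sep 13, 328 sold [FIFO — oldest first]: 56 @ $23 + 216 @ $23 + 56 @ $26 = $7,712
Total COGS = $3,565 + $7,712 = $11,277
Ending inventory: 166 @ $26 + 325 @ $27 = $13,091

COGS = $11,277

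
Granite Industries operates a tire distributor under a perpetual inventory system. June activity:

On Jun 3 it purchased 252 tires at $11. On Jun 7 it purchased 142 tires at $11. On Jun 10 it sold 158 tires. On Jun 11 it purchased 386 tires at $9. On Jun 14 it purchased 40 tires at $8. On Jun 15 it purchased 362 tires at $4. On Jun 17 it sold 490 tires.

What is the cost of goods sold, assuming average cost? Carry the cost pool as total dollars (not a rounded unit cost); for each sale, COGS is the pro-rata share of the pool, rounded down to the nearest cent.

COGS = $5,488.60

After Jun 3: 252 on hand, pool $2,772.00 (≈ $11.0000 each)
After Jun 7: 394 on hand, pool $4,334.00 (≈ $11.0000 each)
Jun 10, sell 158: 158/394 × $4,334.00 → $1,738.00
After Jun 11: 622 on hand, pool $6,070.00 (≈ $9.7588 each)
After Jun 14: 662 on hand, pool $6,390.00 (≈ $9.6526 each)
After Jun 15: 1024 on hand, pool $7,838.00 (≈ $7.6543 each)
Jun 17, sell 490: 490/1024 × $7,838.00 → $3,750.60
Total COGS = $1,738.00 + $3,750.60 = $5,488.60
Ending inventory (cost pool remaining) = $4,087.40
Check: goods available $9,576.00 = COGS $5,488.60 + ending $4,087.40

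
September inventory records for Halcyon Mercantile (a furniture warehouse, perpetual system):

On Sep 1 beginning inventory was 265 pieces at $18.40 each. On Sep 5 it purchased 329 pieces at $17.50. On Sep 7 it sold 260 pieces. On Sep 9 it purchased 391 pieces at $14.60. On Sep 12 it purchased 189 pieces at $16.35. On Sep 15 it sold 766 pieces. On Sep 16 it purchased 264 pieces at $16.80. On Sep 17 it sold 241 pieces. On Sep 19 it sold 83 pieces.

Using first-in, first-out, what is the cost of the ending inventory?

Sep 7, 260 sold [FIFO — oldest first]: 260 @ $18.40 = $4,784.00
Sep 15, 766 sold [FIFO — oldest first]: 5 @ $18.40 + 329 @ $17.50 + 391 @ $14.60 + 41 @ $16.35 = $12,228.45
Sep 17, 241 sold [FIFO — oldest first]: 148 @ $16.35 + 93 @ $16.80 = $3,982.20
Sep 19, 83 sold [FIFO — oldest first]: 83 @ $16.80 = $1,394.40
Total COGS = $4,784.00 + $12,228.45 + $3,982.20 + $1,394.40 = $22,389.05
Ending inventory: 88 @ $16.80 = $1,478.40

Ending inventory = $1,478.40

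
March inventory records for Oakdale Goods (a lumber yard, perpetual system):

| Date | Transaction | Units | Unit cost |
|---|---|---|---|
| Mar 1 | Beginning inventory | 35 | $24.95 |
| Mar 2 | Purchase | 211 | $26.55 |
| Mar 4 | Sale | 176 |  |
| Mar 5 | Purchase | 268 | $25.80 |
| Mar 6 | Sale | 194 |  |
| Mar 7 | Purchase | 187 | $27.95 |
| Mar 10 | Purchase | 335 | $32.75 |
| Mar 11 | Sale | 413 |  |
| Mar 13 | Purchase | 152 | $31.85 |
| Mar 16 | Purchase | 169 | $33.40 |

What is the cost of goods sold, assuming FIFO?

COGS = $21,301.85

Mar 4, 176 sold [FIFO — oldest first]: 35 @ $24.95 + 141 @ $26.55 = $4,616.80
Mar 6, 194 sold [FIFO — oldest first]: 70 @ $26.55 + 124 @ $25.80 = $5,057.70
Mar 11, 413 sold [FIFO — oldest first]: 144 @ $25.80 + 187 @ $27.95 + 82 @ $32.75 = $11,627.35
Total COGS = $4,616.80 + $5,057.70 + $11,627.35 = $21,301.85
Ending inventory: 253 @ $32.75 + 152 @ $31.85 + 169 @ $33.40 = $18,771.55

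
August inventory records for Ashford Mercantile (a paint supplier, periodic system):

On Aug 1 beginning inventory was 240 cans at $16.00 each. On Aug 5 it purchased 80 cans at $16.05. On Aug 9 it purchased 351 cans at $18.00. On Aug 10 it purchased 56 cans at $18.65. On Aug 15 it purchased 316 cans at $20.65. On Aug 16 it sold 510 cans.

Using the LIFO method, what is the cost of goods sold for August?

Aug 16, 510 sold [LIFO — newest first]: 316 @ $20.65 + 56 @ $18.65 + 138 @ $18.00 = $10,053.80
Ending inventory: 240 @ $16.00 + 80 @ $16.05 + 213 @ $18.00 = $8,958.00

COGS = $10,053.80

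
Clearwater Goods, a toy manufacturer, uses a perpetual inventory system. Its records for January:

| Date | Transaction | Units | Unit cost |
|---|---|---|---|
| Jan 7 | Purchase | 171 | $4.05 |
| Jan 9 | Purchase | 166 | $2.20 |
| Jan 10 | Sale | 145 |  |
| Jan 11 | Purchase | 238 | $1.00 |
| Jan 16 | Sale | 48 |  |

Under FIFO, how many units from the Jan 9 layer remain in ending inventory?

Jan 10, 145 sold [FIFO — oldest first]: 145 @ $4.05 = $587.25
Jan 16, 48 sold [FIFO — oldest first]: 26 @ $4.05 + 22 @ $2.20 = $153.70
Total COGS = $587.25 + $153.70 = $740.95
Ending inventory: 144 @ $2.20 + 238 @ $1.00 = $554.80
Check: goods available $1,295.75 = COGS $740.95 + ending $554.80

144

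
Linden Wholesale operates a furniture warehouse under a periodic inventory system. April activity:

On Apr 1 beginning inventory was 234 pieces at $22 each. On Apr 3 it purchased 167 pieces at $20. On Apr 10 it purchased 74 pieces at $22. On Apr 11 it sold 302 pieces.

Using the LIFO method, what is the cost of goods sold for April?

COGS = $6,310

Apr 11, 302 sold [LIFO — newest first]: 74 @ $22 + 167 @ $20 + 61 @ $22 = $6,310
Ending inventory: 173 @ $22 = $3,806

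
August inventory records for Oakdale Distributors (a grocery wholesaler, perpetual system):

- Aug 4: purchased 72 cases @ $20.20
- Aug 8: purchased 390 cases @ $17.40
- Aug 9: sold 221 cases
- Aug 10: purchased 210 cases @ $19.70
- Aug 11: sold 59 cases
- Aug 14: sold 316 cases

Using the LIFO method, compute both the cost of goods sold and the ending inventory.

COGS = $10,853.40; ending inventory = $1,524.00

Aug 9, 221 sold [LIFO — newest first]: 221 @ $17.40 = $3,845.40
Aug 11, 59 sold [LIFO — newest first]: 59 @ $19.70 = $1,162.30
Aug 14, 316 sold [LIFO — newest first]: 151 @ $19.70 + 165 @ $17.40 = $5,845.70
Total COGS = $3,845.40 + $1,162.30 + $5,845.70 = $10,853.40
Ending inventory: 72 @ $20.20 + 4 @ $17.40 = $1,524.00
Check: goods available $12,377.40 = COGS $10,853.40 + ending $1,524.00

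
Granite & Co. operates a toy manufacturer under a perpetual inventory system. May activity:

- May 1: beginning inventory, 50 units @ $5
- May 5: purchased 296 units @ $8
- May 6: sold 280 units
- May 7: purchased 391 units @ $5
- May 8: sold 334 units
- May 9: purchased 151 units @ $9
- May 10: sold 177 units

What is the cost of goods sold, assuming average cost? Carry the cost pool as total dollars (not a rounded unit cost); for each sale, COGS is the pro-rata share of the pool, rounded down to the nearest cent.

After May 1: 50 on hand, pool $250.00 (≈ $5.0000 each)
After May 5: 346 on hand, pool $2,618.00 (≈ $7.5665 each)
May 6, sell 280: 280/346 × $2,618.00 → $2,118.61
After May 7: 457 on hand, pool $2,454.39 (≈ $5.3707 each)
May 8, sell 334: 334/457 × $2,454.39 → $1,793.79
After May 9: 274 on hand, pool $2,019.60 (≈ $7.3708 each)
May 10, sell 177: 177/274 × $2,019.60 → $1,304.63
Total COGS = $2,118.61 + $1,793.79 + $1,304.63 = $5,217.03
Ending inventory (cost pool remaining) = $714.97

COGS = $5,217.03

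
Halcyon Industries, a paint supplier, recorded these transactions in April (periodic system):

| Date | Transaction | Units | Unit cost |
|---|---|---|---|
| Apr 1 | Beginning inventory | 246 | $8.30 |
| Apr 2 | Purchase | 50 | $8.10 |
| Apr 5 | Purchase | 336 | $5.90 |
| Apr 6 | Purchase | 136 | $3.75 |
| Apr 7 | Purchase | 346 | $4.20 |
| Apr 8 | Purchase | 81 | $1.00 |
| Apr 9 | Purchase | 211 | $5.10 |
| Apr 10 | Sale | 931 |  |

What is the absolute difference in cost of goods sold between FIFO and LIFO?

$1,577.20

FIFO COGS: 246 @ $8.30 + 50 @ $8.10 + 336 @ $5.90 + 136 @ $3.75 + 163 @ $4.20 = $5,623.80
LIFO COGS: 211 @ $5.10 + 81 @ $1.00 + 346 @ $4.20 + 136 @ $3.75 + 157 @ $5.90 = $4,046.60
Difference = |$5,623.80 − $4,046.60| = $1,577.20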